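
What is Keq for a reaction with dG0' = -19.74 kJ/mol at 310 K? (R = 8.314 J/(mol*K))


Keq = exp(-dG0 * 1000 / (R * T))
Keq = exp(-(-19.74) * 1000 / (8.314 * 310))
Keq = 2119.7625

2119.7625


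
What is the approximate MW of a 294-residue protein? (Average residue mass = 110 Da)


MW = n_residues * 110 Da
MW = 294 * 110
MW = 32340 Da

32340 Da


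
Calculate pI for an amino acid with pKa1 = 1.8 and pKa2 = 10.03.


pI = (pKa1 + pKa2) / 2
pI = (1.8 + 10.03) / 2
pI = 5.915

5.915


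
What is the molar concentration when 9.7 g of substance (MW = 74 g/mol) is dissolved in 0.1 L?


C = (mass / MW) / volume
C = (9.7 / 74) / 0.1
C = 1.3108 M

1.3108 M


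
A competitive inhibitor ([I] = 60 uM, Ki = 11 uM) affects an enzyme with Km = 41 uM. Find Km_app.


Km_app = Km * (1 + [I]/Ki)
Km_app = 41 * (1 + 60/11)
Km_app = 264.6364 uM

264.6364 uM


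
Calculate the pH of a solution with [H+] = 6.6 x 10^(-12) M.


pH = -log10([H+])
pH = -log10(6.6 x 10^(-12))
pH = 11.1805

11.1805


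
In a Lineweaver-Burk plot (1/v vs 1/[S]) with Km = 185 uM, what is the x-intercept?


x-intercept = -1/Km
= -1/185
= -0.0054 1/uM

-0.0054 1/uM


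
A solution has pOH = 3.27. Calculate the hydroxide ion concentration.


[OH-] = 10^(-pOH)
[OH-] = 10^(-3.27)
[OH-] = 5.370e-04 M

5.370e-04 M


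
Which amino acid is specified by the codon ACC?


Standard genetic code lookup.
Codon ACC -> Thr

Thr


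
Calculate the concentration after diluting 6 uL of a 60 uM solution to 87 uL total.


C2 = C1 * V1 / V2
C2 = 60 * 6 / 87
C2 = 4.1379 uM

4.1379 uM


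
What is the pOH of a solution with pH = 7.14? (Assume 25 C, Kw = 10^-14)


pOH = 14 - pH
pOH = 14 - 7.14
pOH = 6.86

6.86


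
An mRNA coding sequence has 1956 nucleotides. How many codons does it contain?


codons = nucleotides / 3
codons = 1956 / 3 = 652

652


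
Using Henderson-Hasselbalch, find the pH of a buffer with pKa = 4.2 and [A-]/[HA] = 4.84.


pH = pKa + log10([A-]/[HA])
pH = 4.2 + log10(4.84)
pH = 4.8848

4.8848


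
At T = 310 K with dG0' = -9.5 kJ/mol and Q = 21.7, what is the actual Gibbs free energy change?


dG = dG0' + RT * ln(Q) / 1000
dG = -9.5 + 8.314 * 310 * ln(21.7) / 1000
dG = -1.5687 kJ/mol

-1.5687 kJ/mol


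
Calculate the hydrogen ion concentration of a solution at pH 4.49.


[H+] = 10^(-pH)
[H+] = 10^(-4.49)
[H+] = 3.236e-05 M

3.236e-05 M


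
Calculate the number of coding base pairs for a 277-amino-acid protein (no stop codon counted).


Each amino acid = 1 codon = 3 bp
bp = 277 * 3 = 831 bp

831 bp


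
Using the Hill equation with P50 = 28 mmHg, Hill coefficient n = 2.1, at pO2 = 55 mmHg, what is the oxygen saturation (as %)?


Y = pO2^n / (P50^n + pO2^n)
Y = 55^2.1 / (28^2.1 + 55^2.1)
Y = 80.5%

80.5%


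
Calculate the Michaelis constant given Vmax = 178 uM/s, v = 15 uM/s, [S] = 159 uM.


Km = [S] * (Vmax - v) / v
Km = 159 * (178 - 15) / 15
Km = 1727.8 uM

1727.8 uM


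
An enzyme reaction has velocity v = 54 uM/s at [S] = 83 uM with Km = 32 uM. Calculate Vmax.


Vmax = v * (Km + [S]) / [S]
Vmax = 54 * (32 + 83) / 83
Vmax = 74.8193 uM/s

74.8193 uM/s


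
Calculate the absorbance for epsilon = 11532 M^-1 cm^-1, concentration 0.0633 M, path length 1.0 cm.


A = epsilon * c * l
A = 11532 * 0.0633 * 1.0
A = 729.9756

729.9756


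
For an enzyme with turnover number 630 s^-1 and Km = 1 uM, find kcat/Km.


Catalytic efficiency = kcat / Km
= 630 / 1
= 630.0 uM^-1*s^-1

630.0 uM^-1*s^-1


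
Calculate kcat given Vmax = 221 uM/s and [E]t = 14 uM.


kcat = Vmax / [E]t
kcat = 221 / 14
kcat = 15.7857 s^-1

15.7857 s^-1


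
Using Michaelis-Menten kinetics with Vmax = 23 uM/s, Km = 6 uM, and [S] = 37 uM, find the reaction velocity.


v = Vmax * [S] / (Km + [S])
v = 23 * 37 / (6 + 37)
v = 19.7907 uM/s

19.7907 uM/s


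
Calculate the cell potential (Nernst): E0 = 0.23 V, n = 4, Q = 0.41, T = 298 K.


E = E0 - (RT/nF) * ln(Q)
E = 0.23 - (8.314 * 298 / (4 * 96485)) * ln(0.41)
E = 0.2357 V

0.2357 V


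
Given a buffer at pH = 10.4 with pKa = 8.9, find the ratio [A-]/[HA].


[A-]/[HA] = 10^(pH - pKa)
= 10^(10.4 - 8.9)
= 31.6228

31.6228


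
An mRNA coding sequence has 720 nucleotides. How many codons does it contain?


codons = nucleotides / 3
codons = 720 / 3 = 240

240


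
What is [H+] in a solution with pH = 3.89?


[H+] = 10^(-pH)
[H+] = 10^(-3.89)
[H+] = 1.288e-04 M

1.288e-04 M


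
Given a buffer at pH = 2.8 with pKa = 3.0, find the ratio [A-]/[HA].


[A-]/[HA] = 10^(pH - pKa)
= 10^(2.8 - 3.0)
= 0.631

0.631


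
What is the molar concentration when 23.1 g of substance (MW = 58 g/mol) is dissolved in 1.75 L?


C = (mass / MW) / volume
C = (23.1 / 58) / 1.75
C = 0.2276 M

0.2276 M


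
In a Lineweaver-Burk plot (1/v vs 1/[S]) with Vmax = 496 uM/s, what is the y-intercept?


y-intercept = 1/Vmax
= 1/496
= 0.002 s/uM

0.002 s/uM


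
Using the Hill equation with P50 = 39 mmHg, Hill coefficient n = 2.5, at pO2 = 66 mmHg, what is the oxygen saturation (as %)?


Y = pO2^n / (P50^n + pO2^n)
Y = 66^2.5 / (39^2.5 + 66^2.5)
Y = 78.84%

78.84%


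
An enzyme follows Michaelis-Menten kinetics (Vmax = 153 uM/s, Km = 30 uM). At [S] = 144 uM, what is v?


v = Vmax * [S] / (Km + [S])
v = 153 * 144 / (30 + 144)
v = 126.6207 uM/s

126.6207 uM/s


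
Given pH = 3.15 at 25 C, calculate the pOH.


pOH = 14 - pH
pOH = 14 - 3.15
pOH = 10.85

10.85


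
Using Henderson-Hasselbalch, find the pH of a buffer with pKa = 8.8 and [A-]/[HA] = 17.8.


pH = pKa + log10([A-]/[HA])
pH = 8.8 + log10(17.8)
pH = 10.0504

10.0504


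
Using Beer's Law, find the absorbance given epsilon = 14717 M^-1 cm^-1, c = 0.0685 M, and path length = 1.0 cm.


A = epsilon * c * l
A = 14717 * 0.0685 * 1.0
A = 1008.1145

1008.1145


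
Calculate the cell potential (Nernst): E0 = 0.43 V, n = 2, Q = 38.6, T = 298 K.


E = E0 - (RT/nF) * ln(Q)
E = 0.43 - (8.314 * 298 / (2 * 96485)) * ln(38.6)
E = 0.3831 V

0.3831 V


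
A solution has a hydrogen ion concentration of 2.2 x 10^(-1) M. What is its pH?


pH = -log10([H+])
pH = -log10(2.2 x 10^(-1))
pH = 0.6576

0.6576


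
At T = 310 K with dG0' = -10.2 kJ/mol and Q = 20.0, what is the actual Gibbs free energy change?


dG = dG0' + RT * ln(Q) / 1000
dG = -10.2 + 8.314 * 310 * ln(20.0) / 1000
dG = -2.479 kJ/mol

-2.479 kJ/mol


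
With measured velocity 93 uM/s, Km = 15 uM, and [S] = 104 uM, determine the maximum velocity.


Vmax = v * (Km + [S]) / [S]
Vmax = 93 * (15 + 104) / 104
Vmax = 106.4135 uM/s

106.4135 uM/s


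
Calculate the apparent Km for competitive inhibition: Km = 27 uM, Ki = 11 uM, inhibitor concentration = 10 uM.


Km_app = Km * (1 + [I]/Ki)
Km_app = 27 * (1 + 10/11)
Km_app = 51.5455 uM

51.5455 uM


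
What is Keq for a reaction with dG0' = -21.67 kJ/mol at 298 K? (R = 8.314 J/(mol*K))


Keq = exp(-dG0 * 1000 / (R * T))
Keq = exp(-(-21.67) * 1000 / (8.314 * 298))
Keq = 6288.4274

6288.4274


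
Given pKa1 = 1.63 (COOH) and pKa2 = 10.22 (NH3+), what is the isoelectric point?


pI = (pKa1 + pKa2) / 2
pI = (1.63 + 10.22) / 2
pI = 5.925

5.925


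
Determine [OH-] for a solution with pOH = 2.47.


[OH-] = 10^(-pOH)
[OH-] = 10^(-2.47)
[OH-] = 0.0034 M

0.0034 M


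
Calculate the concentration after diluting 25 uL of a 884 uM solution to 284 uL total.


C2 = C1 * V1 / V2
C2 = 884 * 25 / 284
C2 = 77.8169 uM

77.8169 uM


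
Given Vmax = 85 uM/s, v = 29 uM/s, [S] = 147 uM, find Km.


Km = [S] * (Vmax - v) / v
Km = 147 * (85 - 29) / 29
Km = 283.8621 uM

283.8621 uM


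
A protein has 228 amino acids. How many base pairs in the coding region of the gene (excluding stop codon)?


Each amino acid = 1 codon = 3 bp
bp = 228 * 3 = 684 bp

684 bp


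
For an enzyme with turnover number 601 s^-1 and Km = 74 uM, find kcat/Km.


Catalytic efficiency = kcat / Km
= 601 / 74
= 8.1216 uM^-1*s^-1

8.1216 uM^-1*s^-1


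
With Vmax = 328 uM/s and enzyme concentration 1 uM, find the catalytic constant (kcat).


kcat = Vmax / [E]t
kcat = 328 / 1
kcat = 328.0 s^-1

328.0 s^-1


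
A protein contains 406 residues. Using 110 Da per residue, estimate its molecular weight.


MW = n_residues * 110 Da
MW = 406 * 110
MW = 44660 Da

44660 Da


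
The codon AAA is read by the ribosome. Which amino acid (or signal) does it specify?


Standard genetic code lookup.
Codon AAA -> Lys

Lys


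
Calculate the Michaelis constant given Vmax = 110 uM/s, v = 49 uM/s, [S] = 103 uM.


Km = [S] * (Vmax - v) / v
Km = 103 * (110 - 49) / 49
Km = 128.2245 uM

128.2245 uM


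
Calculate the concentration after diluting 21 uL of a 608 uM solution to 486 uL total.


C2 = C1 * V1 / V2
C2 = 608 * 21 / 486
C2 = 26.2716 uM

26.2716 uM


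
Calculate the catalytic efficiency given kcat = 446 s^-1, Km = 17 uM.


Catalytic efficiency = kcat / Km
= 446 / 17
= 26.2353 uM^-1*s^-1

26.2353 uM^-1*s^-1


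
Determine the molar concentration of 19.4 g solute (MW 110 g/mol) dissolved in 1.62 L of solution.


C = (mass / MW) / volume
C = (19.4 / 110) / 1.62
C = 0.1089 M

0.1089 M


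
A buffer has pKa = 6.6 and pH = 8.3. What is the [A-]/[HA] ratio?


[A-]/[HA] = 10^(pH - pKa)
= 10^(8.3 - 6.6)
= 50.1187

50.1187


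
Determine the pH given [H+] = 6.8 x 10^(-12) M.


pH = -log10([H+])
pH = -log10(6.8 x 10^(-12))
pH = 11.1675

11.1675


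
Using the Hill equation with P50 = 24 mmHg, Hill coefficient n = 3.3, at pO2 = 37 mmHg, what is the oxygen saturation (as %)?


Y = pO2^n / (P50^n + pO2^n)
Y = 37^3.3 / (24^3.3 + 37^3.3)
Y = 80.67%

80.67%


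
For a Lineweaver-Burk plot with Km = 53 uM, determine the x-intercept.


x-intercept = -1/Km
= -1/53
= -0.0189 1/uM

-0.0189 1/uM


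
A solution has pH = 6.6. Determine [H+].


[H+] = 10^(-pH)
[H+] = 10^(-6.6)
[H+] = 2.512e-07 M

2.512e-07 M


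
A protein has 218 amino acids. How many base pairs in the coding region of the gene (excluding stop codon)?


Each amino acid = 1 codon = 3 bp
bp = 218 * 3 = 654 bp

654 bp


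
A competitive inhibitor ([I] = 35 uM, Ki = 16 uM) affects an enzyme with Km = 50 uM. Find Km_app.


Km_app = Km * (1 + [I]/Ki)
Km_app = 50 * (1 + 35/16)
Km_app = 159.375 uM

159.375 uM


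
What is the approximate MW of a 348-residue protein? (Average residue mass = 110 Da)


MW = n_residues * 110 Da
MW = 348 * 110
MW = 38280 Da

38280 Da


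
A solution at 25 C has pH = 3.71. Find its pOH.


pOH = 14 - pH
pOH = 14 - 3.71
pOH = 10.29

10.29


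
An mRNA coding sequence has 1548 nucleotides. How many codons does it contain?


codons = nucleotides / 3
codons = 1548 / 3 = 516

516


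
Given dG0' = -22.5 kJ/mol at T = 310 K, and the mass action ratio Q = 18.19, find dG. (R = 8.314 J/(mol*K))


dG = dG0' + RT * ln(Q) / 1000
dG = -22.5 + 8.314 * 310 * ln(18.19) / 1000
dG = -15.0235 kJ/mol

-15.0235 kJ/mol


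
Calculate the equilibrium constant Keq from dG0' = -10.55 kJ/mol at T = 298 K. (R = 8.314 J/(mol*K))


Keq = exp(-dG0 * 1000 / (R * T))
Keq = exp(-(-10.55) * 1000 / (8.314 * 298))
Keq = 70.6827

70.6827


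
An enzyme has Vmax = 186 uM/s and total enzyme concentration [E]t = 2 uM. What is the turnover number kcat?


kcat = Vmax / [E]t
kcat = 186 / 2
kcat = 93.0 s^-1

93.0 s^-1


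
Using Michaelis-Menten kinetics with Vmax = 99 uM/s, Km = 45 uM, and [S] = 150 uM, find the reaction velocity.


v = Vmax * [S] / (Km + [S])
v = 99 * 150 / (45 + 150)
v = 76.1538 uM/s

76.1538 uM/s


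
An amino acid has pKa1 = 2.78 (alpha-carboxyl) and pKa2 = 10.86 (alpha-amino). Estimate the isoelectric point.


pI = (pKa1 + pKa2) / 2
pI = (2.78 + 10.86) / 2
pI = 6.82

6.82


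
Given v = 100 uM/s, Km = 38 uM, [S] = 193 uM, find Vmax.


Vmax = v * (Km + [S]) / [S]
Vmax = 100 * (38 + 193) / 193
Vmax = 119.6891 uM/s

119.6891 uM/s


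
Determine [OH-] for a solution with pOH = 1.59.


[OH-] = 10^(-pOH)
[OH-] = 10^(-1.59)
[OH-] = 0.0257 M

0.0257 M


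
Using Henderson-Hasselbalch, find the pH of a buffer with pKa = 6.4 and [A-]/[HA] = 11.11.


pH = pKa + log10([A-]/[HA])
pH = 6.4 + log10(11.11)
pH = 7.4457

7.4457


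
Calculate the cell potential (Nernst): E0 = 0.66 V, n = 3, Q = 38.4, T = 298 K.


E = E0 - (RT/nF) * ln(Q)
E = 0.66 - (8.314 * 298 / (3 * 96485)) * ln(38.4)
E = 0.6288 V

0.6288 V


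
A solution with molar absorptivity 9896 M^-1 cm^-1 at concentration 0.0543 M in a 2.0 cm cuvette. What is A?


A = epsilon * c * l
A = 9896 * 0.0543 * 2.0
A = 1074.7056

1074.7056


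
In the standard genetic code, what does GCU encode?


Standard genetic code lookup.
Codon GCU -> Ala

Ala


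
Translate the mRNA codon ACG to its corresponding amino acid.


Standard genetic code lookup.
Codon ACG -> Thr

Thr


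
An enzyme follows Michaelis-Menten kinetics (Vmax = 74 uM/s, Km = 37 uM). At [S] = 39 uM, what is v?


v = Vmax * [S] / (Km + [S])
v = 74 * 39 / (37 + 39)
v = 37.9737 uM/s

37.9737 uM/s


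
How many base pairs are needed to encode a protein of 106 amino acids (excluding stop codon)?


Each amino acid = 1 codon = 3 bp
bp = 106 * 3 = 318 bp

318 bp


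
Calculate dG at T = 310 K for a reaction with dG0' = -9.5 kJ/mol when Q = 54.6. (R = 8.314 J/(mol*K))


dG = dG0' + RT * ln(Q) / 1000
dG = -9.5 + 8.314 * 310 * ln(54.6) / 1000
dG = 0.8094 kJ/mol

0.8094 kJ/mol


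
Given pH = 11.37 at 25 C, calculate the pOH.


pOH = 14 - pH
pOH = 14 - 11.37
pOH = 2.63

2.63


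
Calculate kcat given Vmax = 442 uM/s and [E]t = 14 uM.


kcat = Vmax / [E]t
kcat = 442 / 14
kcat = 31.5714 s^-1

31.5714 s^-1


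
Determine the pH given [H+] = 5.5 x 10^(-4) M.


pH = -log10([H+])
pH = -log10(5.5 x 10^(-4))
pH = 3.2596

3.2596


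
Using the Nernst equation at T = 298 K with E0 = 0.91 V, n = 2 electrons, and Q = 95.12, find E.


E = E0 - (RT/nF) * ln(Q)
E = 0.91 - (8.314 * 298 / (2 * 96485)) * ln(95.12)
E = 0.8515 V

0.8515 V


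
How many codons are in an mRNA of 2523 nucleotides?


codons = nucleotides / 3
codons = 2523 / 3 = 841

841


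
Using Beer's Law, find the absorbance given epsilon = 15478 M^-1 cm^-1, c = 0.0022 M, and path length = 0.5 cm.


A = epsilon * c * l
A = 15478 * 0.0022 * 0.5
A = 17.0258

17.0258


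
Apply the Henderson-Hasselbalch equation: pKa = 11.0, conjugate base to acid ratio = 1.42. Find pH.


pH = pKa + log10([A-]/[HA])
pH = 11.0 + log10(1.42)
pH = 11.1523

11.1523


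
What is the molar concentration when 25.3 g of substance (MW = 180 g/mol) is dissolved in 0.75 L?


C = (mass / MW) / volume
C = (25.3 / 180) / 0.75
C = 0.1874 M

0.1874 M


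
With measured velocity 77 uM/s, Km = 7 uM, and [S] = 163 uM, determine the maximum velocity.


Vmax = v * (Km + [S]) / [S]
Vmax = 77 * (7 + 163) / 163
Vmax = 80.3067 uM/s

80.3067 uM/s


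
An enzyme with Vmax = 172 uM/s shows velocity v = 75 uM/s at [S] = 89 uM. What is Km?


Km = [S] * (Vmax - v) / v
Km = 89 * (172 - 75) / 75
Km = 115.1067 uM

115.1067 uM


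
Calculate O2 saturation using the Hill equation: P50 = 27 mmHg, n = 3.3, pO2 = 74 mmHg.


Y = pO2^n / (P50^n + pO2^n)
Y = 74^3.3 / (27^3.3 + 74^3.3)
Y = 96.53%

96.53%


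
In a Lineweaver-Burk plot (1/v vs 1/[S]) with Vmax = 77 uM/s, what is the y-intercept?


y-intercept = 1/Vmax
= 1/77
= 0.013 s/uM

0.013 s/uM


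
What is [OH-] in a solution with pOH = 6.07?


[OH-] = 10^(-pOH)
[OH-] = 10^(-6.07)
[OH-] = 8.511e-07 M

8.511e-07 M


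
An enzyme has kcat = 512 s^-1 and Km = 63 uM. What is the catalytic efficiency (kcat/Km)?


Catalytic efficiency = kcat / Km
= 512 / 63
= 8.127 uM^-1*s^-1

8.127 uM^-1*s^-1


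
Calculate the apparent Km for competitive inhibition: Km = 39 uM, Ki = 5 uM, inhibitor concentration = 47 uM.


Km_app = Km * (1 + [I]/Ki)
Km_app = 39 * (1 + 47/5)
Km_app = 405.6 uM

405.6 uM


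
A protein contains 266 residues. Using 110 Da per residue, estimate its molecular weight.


MW = n_residues * 110 Da
MW = 266 * 110
MW = 29260 Da

29260 Da


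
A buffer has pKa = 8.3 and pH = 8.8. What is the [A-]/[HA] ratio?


[A-]/[HA] = 10^(pH - pKa)
= 10^(8.8 - 8.3)
= 3.1623

3.1623


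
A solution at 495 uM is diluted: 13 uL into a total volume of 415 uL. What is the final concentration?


C2 = C1 * V1 / V2
C2 = 495 * 13 / 415
C2 = 15.506 uM

15.506 uM


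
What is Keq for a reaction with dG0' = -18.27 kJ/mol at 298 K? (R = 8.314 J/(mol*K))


Keq = exp(-dG0 * 1000 / (R * T))
Keq = exp(-(-18.27) * 1000 / (8.314 * 298))
Keq = 1594.2442

1594.2442


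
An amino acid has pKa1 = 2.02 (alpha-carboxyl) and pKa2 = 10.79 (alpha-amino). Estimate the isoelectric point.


pI = (pKa1 + pKa2) / 2
pI = (2.02 + 10.79) / 2
pI = 6.405

6.405


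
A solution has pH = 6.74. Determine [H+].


[H+] = 10^(-pH)
[H+] = 10^(-6.74)
[H+] = 1.820e-07 M

1.820e-07 M


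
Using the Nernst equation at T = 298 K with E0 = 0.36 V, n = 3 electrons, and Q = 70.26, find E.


E = E0 - (RT/nF) * ln(Q)
E = 0.36 - (8.314 * 298 / (3 * 96485)) * ln(70.26)
E = 0.3236 V

0.3236 V


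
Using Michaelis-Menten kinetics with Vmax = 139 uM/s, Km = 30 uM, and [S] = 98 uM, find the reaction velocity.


v = Vmax * [S] / (Km + [S])
v = 139 * 98 / (30 + 98)
v = 106.4219 uM/s

106.4219 uM/s


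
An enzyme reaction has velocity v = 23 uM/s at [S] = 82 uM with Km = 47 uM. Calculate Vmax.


Vmax = v * (Km + [S]) / [S]
Vmax = 23 * (47 + 82) / 82
Vmax = 36.1829 uM/s

36.1829 uM/s


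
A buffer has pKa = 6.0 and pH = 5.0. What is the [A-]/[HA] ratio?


[A-]/[HA] = 10^(pH - pKa)
= 10^(5.0 - 6.0)
= 0.1

0.1


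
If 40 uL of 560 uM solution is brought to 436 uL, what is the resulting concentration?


C2 = C1 * V1 / V2
C2 = 560 * 40 / 436
C2 = 51.3761 uM

51.3761 uM


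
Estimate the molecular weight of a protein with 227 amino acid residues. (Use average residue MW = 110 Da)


MW = n_residues * 110 Da
MW = 227 * 110
MW = 24970 Da

24970 Da


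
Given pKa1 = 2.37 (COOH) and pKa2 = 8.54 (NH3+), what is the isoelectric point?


pI = (pKa1 + pKa2) / 2
pI = (2.37 + 8.54) / 2
pI = 5.455

5.455


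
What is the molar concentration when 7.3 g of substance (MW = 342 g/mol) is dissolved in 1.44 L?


C = (mass / MW) / volume
C = (7.3 / 342) / 1.44
C = 0.0148 M

0.0148 M


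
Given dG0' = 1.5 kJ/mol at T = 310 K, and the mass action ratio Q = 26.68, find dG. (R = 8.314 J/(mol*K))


dG = dG0' + RT * ln(Q) / 1000
dG = 1.5 + 8.314 * 310 * ln(26.68) / 1000
dG = 9.9638 kJ/mol

9.9638 kJ/mol


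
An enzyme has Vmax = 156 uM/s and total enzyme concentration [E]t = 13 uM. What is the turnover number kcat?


kcat = Vmax / [E]t
kcat = 156 / 13
kcat = 12.0 s^-1

12.0 s^-1


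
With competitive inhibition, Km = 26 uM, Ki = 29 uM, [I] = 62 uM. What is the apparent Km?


Km_app = Km * (1 + [I]/Ki)
Km_app = 26 * (1 + 62/29)
Km_app = 81.5862 uM

81.5862 uM


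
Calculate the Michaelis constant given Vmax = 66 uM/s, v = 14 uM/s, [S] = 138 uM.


Km = [S] * (Vmax - v) / v
Km = 138 * (66 - 14) / 14
Km = 512.5714 uM

512.5714 uM


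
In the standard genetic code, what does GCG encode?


Standard genetic code lookup.
Codon GCG -> Ala

Ala


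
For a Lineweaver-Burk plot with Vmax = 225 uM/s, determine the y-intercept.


y-intercept = 1/Vmax
= 1/225
= 0.0044 s/uM

0.0044 s/uM


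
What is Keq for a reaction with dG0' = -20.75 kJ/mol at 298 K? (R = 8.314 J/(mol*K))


Keq = exp(-dG0 * 1000 / (R * T))
Keq = exp(-(-20.75) * 1000 / (8.314 * 298))
Keq = 4337.8539

4337.8539


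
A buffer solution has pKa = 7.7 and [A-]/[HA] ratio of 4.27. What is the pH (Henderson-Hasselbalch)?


pH = pKa + log10([A-]/[HA])
pH = 7.7 + log10(4.27)
pH = 8.3304

8.3304


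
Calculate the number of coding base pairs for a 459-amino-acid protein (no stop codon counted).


Each amino acid = 1 codon = 3 bp
bp = 459 * 3 = 1377 bp

1377 bp


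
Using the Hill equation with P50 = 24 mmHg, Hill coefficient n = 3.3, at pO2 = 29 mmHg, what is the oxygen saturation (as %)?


Y = pO2^n / (P50^n + pO2^n)
Y = 29^3.3 / (24^3.3 + 29^3.3)
Y = 65.12%

65.12%


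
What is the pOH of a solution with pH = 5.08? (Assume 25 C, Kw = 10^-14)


pOH = 14 - pH
pOH = 14 - 5.08
pOH = 8.92

8.92


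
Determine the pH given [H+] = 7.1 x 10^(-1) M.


pH = -log10([H+])
pH = -log10(7.1 x 10^(-1))
pH = 0.1487

0.1487


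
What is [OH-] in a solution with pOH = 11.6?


[OH-] = 10^(-pOH)
[OH-] = 10^(-11.6)
[OH-] = 2.512e-12 M

2.512e-12 M


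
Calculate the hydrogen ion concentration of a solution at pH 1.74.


[H+] = 10^(-pH)
[H+] = 10^(-1.74)
[H+] = 0.0182 M

0.0182 M


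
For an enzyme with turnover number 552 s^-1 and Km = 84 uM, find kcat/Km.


Catalytic efficiency = kcat / Km
= 552 / 84
= 6.5714 uM^-1*s^-1

6.5714 uM^-1*s^-1


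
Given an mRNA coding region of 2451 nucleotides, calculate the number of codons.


codons = nucleotides / 3
codons = 2451 / 3 = 817

817


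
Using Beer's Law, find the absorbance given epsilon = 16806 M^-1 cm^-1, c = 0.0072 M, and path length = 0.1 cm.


A = epsilon * c * l
A = 16806 * 0.0072 * 0.1
A = 12.1003

12.1003


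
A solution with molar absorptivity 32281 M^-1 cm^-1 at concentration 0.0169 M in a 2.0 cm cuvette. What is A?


A = epsilon * c * l
A = 32281 * 0.0169 * 2.0
A = 1091.0978

1091.0978


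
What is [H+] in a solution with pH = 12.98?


[H+] = 10^(-pH)
[H+] = 10^(-12.98)
[H+] = 1.047e-13 M

1.047e-13 M


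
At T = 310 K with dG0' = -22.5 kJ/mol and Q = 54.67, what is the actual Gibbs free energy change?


dG = dG0' + RT * ln(Q) / 1000
dG = -22.5 + 8.314 * 310 * ln(54.67) / 1000
dG = -12.1873 kJ/mol

-12.1873 kJ/mol


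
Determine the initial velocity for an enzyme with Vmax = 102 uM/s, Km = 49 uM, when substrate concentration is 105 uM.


v = Vmax * [S] / (Km + [S])
v = 102 * 105 / (49 + 105)
v = 69.5455 uM/s

69.5455 uM/s


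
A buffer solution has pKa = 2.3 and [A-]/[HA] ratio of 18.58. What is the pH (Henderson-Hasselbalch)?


pH = pKa + log10([A-]/[HA])
pH = 2.3 + log10(18.58)
pH = 3.569

3.569


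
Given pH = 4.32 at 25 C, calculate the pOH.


pOH = 14 - pH
pOH = 14 - 4.32
pOH = 9.68

9.68


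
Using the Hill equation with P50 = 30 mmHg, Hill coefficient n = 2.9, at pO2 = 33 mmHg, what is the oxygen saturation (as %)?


Y = pO2^n / (P50^n + pO2^n)
Y = 33^2.9 / (30^2.9 + 33^2.9)
Y = 56.87%

56.87%


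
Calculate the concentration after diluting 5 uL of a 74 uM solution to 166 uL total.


C2 = C1 * V1 / V2
C2 = 74 * 5 / 166
C2 = 2.2289 uM

2.2289 uM


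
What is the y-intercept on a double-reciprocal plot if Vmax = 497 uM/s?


y-intercept = 1/Vmax
= 1/497
= 0.002 s/uM

0.002 s/uM


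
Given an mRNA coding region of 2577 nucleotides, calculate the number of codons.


codons = nucleotides / 3
codons = 2577 / 3 = 859

859


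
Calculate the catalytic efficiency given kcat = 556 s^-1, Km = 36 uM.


Catalytic efficiency = kcat / Km
= 556 / 36
= 15.4444 uM^-1*s^-1

15.4444 uM^-1*s^-1


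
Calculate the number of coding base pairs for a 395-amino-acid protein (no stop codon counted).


Each amino acid = 1 codon = 3 bp
bp = 395 * 3 = 1185 bp

1185 bp


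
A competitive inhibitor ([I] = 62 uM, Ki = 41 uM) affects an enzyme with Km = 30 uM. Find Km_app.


Km_app = Km * (1 + [I]/Ki)
Km_app = 30 * (1 + 62/41)
Km_app = 75.3659 uM

75.3659 uM


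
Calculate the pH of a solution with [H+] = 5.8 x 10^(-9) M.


pH = -log10([H+])
pH = -log10(5.8 x 10^(-9))
pH = 8.2366

8.2366


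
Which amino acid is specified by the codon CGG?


Standard genetic code lookup.
Codon CGG -> Arg

Arg


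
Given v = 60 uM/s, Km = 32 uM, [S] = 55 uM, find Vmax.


Vmax = v * (Km + [S]) / [S]
Vmax = 60 * (32 + 55) / 55
Vmax = 94.9091 uM/s

94.9091 uM/s


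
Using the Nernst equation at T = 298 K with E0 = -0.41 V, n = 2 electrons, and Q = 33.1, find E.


E = E0 - (RT/nF) * ln(Q)
E = -0.41 - (8.314 * 298 / (2 * 96485)) * ln(33.1)
E = -0.4549 V

-0.4549 V


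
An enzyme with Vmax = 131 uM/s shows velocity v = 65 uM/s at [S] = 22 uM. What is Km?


Km = [S] * (Vmax - v) / v
Km = 22 * (131 - 65) / 65
Km = 22.3385 uM

22.3385 uM


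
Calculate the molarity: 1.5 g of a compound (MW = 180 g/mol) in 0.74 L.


C = (mass / MW) / volume
C = (1.5 / 180) / 0.74
C = 0.0113 M

0.0113 M


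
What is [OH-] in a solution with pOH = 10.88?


[OH-] = 10^(-pOH)
[OH-] = 10^(-10.88)
[OH-] = 1.318e-11 M

1.318e-11 M


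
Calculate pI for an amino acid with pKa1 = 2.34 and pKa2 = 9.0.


pI = (pKa1 + pKa2) / 2
pI = (2.34 + 9.0) / 2
pI = 5.67

5.67


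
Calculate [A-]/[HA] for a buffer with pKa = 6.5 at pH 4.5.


[A-]/[HA] = 10^(pH - pKa)
= 10^(4.5 - 6.5)
= 0.01

0.01


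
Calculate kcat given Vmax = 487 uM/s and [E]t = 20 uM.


kcat = Vmax / [E]t
kcat = 487 / 20
kcat = 24.35 s^-1

24.35 s^-1


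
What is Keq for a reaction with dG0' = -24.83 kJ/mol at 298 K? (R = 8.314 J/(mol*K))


Keq = exp(-dG0 * 1000 / (R * T))
Keq = exp(-(-24.83) * 1000 / (8.314 * 298))
Keq = 22514.3586

22514.3586


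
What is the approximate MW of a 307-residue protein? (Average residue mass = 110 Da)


MW = n_residues * 110 Da
MW = 307 * 110
MW = 33770 Da

33770 Da


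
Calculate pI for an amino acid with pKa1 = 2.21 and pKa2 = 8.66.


pI = (pKa1 + pKa2) / 2
pI = (2.21 + 8.66) / 2
pI = 5.435

5.435


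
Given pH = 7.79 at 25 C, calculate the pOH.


pOH = 14 - pH
pOH = 14 - 7.79
pOH = 6.21

6.21


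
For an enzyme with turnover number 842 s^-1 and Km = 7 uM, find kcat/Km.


Catalytic efficiency = kcat / Km
= 842 / 7
= 120.2857 uM^-1*s^-1

120.2857 uM^-1*s^-1


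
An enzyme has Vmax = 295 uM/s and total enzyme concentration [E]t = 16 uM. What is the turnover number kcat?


kcat = Vmax / [E]t
kcat = 295 / 16
kcat = 18.4375 s^-1

18.4375 s^-1


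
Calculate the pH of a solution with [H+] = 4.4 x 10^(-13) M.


pH = -log10([H+])
pH = -log10(4.4 x 10^(-13))
pH = 12.3565

12.3565


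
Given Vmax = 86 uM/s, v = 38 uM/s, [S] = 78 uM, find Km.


Km = [S] * (Vmax - v) / v
Km = 78 * (86 - 38) / 38
Km = 98.5263 uM

98.5263 uM


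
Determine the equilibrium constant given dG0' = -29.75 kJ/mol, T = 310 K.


Keq = exp(-dG0 * 1000 / (R * T))
Keq = exp(-(-29.75) * 1000 / (8.314 * 310))
Keq = 103043.7135

103043.7135


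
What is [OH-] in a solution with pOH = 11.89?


[OH-] = 10^(-pOH)
[OH-] = 10^(-11.89)
[OH-] = 1.288e-12 M

1.288e-12 M


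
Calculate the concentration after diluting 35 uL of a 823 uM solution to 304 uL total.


C2 = C1 * V1 / V2
C2 = 823 * 35 / 304
C2 = 94.7533 uM

94.7533 uM


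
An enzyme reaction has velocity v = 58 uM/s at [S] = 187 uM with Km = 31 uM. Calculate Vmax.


Vmax = v * (Km + [S]) / [S]
Vmax = 58 * (31 + 187) / 187
Vmax = 67.615 uM/s

67.615 uM/s


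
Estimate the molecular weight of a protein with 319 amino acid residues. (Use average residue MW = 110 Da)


MW = n_residues * 110 Da
MW = 319 * 110
MW = 35090 Da

35090 Da


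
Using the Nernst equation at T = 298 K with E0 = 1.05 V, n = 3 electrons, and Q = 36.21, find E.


E = E0 - (RT/nF) * ln(Q)
E = 1.05 - (8.314 * 298 / (3 * 96485)) * ln(36.21)
E = 1.0193 V

1.0193 V


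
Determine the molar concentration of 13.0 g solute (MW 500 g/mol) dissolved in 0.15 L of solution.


C = (mass / MW) / volume
C = (13.0 / 500) / 0.15
C = 0.1733 M

0.1733 M


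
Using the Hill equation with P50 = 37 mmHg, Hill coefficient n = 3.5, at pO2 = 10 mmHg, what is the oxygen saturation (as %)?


Y = pO2^n / (P50^n + pO2^n)
Y = 10^3.5 / (37^3.5 + 10^3.5)
Y = 1.02%

1.02%


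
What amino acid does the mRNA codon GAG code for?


Standard genetic code lookup.
Codon GAG -> Glu

Glu


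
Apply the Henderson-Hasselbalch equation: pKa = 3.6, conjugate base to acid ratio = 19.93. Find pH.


pH = pKa + log10([A-]/[HA])
pH = 3.6 + log10(19.93)
pH = 4.8995

4.8995


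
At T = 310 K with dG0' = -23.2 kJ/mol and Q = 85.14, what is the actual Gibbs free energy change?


dG = dG0' + RT * ln(Q) / 1000
dG = -23.2 + 8.314 * 310 * ln(85.14) / 1000
dG = -11.7455 kJ/mol

-11.7455 kJ/mol


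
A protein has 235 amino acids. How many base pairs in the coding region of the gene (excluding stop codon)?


Each amino acid = 1 codon = 3 bp
bp = 235 * 3 = 705 bp

705 bp


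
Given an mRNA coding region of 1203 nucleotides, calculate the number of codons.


codons = nucleotides / 3
codons = 1203 / 3 = 401

401


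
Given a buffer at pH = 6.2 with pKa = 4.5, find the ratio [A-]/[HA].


[A-]/[HA] = 10^(pH - pKa)
= 10^(6.2 - 4.5)
= 50.1187

50.1187


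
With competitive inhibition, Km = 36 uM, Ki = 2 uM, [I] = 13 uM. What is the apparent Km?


Km_app = Km * (1 + [I]/Ki)
Km_app = 36 * (1 + 13/2)
Km_app = 270.0 uM

270.0 uM


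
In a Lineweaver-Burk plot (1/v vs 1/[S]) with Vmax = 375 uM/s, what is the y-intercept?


y-intercept = 1/Vmax
= 1/375
= 0.0027 s/uM

0.0027 s/uM


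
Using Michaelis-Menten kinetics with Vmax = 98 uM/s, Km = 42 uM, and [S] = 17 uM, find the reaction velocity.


v = Vmax * [S] / (Km + [S])
v = 98 * 17 / (42 + 17)
v = 28.2373 uM/s

28.2373 uM/s


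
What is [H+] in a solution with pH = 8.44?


[H+] = 10^(-pH)
[H+] = 10^(-8.44)
[H+] = 3.631e-09 M

3.631e-09 M


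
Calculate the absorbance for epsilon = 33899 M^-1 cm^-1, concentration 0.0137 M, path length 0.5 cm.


A = epsilon * c * l
A = 33899 * 0.0137 * 0.5
A = 232.2082

232.2082


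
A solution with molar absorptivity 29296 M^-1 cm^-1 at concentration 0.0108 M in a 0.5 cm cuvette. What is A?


A = epsilon * c * l
A = 29296 * 0.0108 * 0.5
A = 158.1984

158.1984


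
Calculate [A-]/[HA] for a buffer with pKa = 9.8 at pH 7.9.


[A-]/[HA] = 10^(pH - pKa)
= 10^(7.9 - 9.8)
= 0.0126

0.0126


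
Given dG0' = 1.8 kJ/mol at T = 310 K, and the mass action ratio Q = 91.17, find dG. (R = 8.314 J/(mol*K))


dG = dG0' + RT * ln(Q) / 1000
dG = 1.8 + 8.314 * 310 * ln(91.17) / 1000
dG = 13.4308 kJ/mol

13.4308 kJ/mol


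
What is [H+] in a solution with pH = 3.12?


[H+] = 10^(-pH)
[H+] = 10^(-3.12)
[H+] = 7.586e-04 M

7.586e-04 M


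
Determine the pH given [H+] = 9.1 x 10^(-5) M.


pH = -log10([H+])
pH = -log10(9.1 x 10^(-5))
pH = 4.041

4.041


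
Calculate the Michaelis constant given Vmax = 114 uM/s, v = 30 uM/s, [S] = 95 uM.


Km = [S] * (Vmax - v) / v
Km = 95 * (114 - 30) / 30
Km = 266.0 uM

266.0 uM


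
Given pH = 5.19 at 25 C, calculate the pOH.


pOH = 14 - pH
pOH = 14 - 5.19
pOH = 8.81

8.81


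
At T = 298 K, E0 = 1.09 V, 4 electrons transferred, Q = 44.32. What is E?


E = E0 - (RT/nF) * ln(Q)
E = 1.09 - (8.314 * 298 / (4 * 96485)) * ln(44.32)
E = 1.0657 V

1.0657 V


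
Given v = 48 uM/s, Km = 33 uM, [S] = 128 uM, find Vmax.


Vmax = v * (Km + [S]) / [S]
Vmax = 48 * (33 + 128) / 128
Vmax = 60.375 uM/s

60.375 uM/s


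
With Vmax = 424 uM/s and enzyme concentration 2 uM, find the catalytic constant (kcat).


kcat = Vmax / [E]t
kcat = 424 / 2
kcat = 212.0 s^-1

212.0 s^-1


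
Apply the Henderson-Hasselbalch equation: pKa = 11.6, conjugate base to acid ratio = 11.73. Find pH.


pH = pKa + log10([A-]/[HA])
pH = 11.6 + log10(11.73)
pH = 12.6693

12.6693


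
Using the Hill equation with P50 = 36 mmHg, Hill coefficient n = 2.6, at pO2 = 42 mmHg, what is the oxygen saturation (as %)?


Y = pO2^n / (P50^n + pO2^n)
Y = 42^2.6 / (36^2.6 + 42^2.6)
Y = 59.89%

59.89%


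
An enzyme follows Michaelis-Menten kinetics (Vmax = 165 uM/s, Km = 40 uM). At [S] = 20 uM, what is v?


v = Vmax * [S] / (Km + [S])
v = 165 * 20 / (40 + 20)
v = 55.0 uM/s

55.0 uM/s


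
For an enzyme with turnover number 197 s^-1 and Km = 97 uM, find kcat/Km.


Catalytic efficiency = kcat / Km
= 197 / 97
= 2.0309 uM^-1*s^-1

2.0309 uM^-1*s^-1


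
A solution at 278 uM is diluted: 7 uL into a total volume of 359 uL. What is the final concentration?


C2 = C1 * V1 / V2
C2 = 278 * 7 / 359
C2 = 5.4206 uM

5.4206 uM


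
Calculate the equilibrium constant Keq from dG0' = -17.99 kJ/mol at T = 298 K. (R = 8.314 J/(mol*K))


Keq = exp(-dG0 * 1000 / (R * T))
Keq = exp(-(-17.99) * 1000 / (8.314 * 298))
Keq = 1423.8805

1423.8805


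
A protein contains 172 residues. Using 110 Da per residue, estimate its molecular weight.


MW = n_residues * 110 Da
MW = 172 * 110
MW = 18920 Da

18920 Da


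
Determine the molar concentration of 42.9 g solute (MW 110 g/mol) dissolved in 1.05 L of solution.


C = (mass / MW) / volume
C = (42.9 / 110) / 1.05
C = 0.3714 M

0.3714 M


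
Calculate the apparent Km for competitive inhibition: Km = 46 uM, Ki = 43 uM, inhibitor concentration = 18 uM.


Km_app = Km * (1 + [I]/Ki)
Km_app = 46 * (1 + 18/43)
Km_app = 65.2558 uM

65.2558 uM


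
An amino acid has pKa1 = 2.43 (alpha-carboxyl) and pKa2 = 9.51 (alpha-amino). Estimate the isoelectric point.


pI = (pKa1 + pKa2) / 2
pI = (2.43 + 9.51) / 2
pI = 5.97

5.97


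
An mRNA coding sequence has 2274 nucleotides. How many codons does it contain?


codons = nucleotides / 3
codons = 2274 / 3 = 758

758


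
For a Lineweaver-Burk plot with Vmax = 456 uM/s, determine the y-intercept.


y-intercept = 1/Vmax
= 1/456
= 0.0022 s/uM

0.0022 s/uM


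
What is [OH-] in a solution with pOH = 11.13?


[OH-] = 10^(-pOH)
[OH-] = 10^(-11.13)
[OH-] = 7.413e-12 M

7.413e-12 M


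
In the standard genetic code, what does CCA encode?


Standard genetic code lookup.
Codon CCA -> Pro

Pro


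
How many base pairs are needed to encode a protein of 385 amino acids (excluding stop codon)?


Each amino acid = 1 codon = 3 bp
bp = 385 * 3 = 1155 bp

1155 bp


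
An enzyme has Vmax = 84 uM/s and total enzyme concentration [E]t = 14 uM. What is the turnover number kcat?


kcat = Vmax / [E]t
kcat = 84 / 14
kcat = 6.0 s^-1

6.0 s^-1


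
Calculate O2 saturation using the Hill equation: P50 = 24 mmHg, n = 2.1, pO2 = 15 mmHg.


Y = pO2^n / (P50^n + pO2^n)
Y = 15^2.1 / (24^2.1 + 15^2.1)
Y = 27.15%

27.15%


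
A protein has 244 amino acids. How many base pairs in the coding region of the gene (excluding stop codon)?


Each amino acid = 1 codon = 3 bp
bp = 244 * 3 = 732 bp

732 bp


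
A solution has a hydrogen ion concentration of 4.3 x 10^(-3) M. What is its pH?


pH = -log10([H+])
pH = -log10(4.3 x 10^(-3))
pH = 2.3665

2.3665


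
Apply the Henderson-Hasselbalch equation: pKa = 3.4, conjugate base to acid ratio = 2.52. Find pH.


pH = pKa + log10([A-]/[HA])
pH = 3.4 + log10(2.52)
pH = 3.8014

3.8014


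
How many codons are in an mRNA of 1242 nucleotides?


codons = nucleotides / 3
codons = 1242 / 3 = 414

414


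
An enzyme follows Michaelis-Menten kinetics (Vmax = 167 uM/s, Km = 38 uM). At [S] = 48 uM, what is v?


v = Vmax * [S] / (Km + [S])
v = 167 * 48 / (38 + 48)
v = 93.2093 uM/s

93.2093 uM/s


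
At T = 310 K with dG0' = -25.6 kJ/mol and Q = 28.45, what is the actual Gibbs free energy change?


dG = dG0' + RT * ln(Q) / 1000
dG = -25.6 + 8.314 * 310 * ln(28.45) / 1000
dG = -16.9707 kJ/mol

-16.9707 kJ/mol


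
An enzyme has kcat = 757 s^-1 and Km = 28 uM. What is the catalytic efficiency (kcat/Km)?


Catalytic efficiency = kcat / Km
= 757 / 28
= 27.0357 uM^-1*s^-1

27.0357 uM^-1*s^-1


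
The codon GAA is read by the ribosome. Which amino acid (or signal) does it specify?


Standard genetic code lookup.
Codon GAA -> Glu

Glu


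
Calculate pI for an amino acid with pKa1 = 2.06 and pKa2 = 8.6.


pI = (pKa1 + pKa2) / 2
pI = (2.06 + 8.6) / 2
pI = 5.33

5.33


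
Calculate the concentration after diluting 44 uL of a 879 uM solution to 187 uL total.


C2 = C1 * V1 / V2
C2 = 879 * 44 / 187
C2 = 206.8235 uM

206.8235 uM


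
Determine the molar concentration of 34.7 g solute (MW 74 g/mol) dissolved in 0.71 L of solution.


C = (mass / MW) / volume
C = (34.7 / 74) / 0.71
C = 0.6604 M

0.6604 M


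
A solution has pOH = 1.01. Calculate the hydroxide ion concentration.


[OH-] = 10^(-pOH)
[OH-] = 10^(-1.01)
[OH-] = 0.0977 M

0.0977 M


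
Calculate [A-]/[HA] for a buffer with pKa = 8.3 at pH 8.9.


[A-]/[HA] = 10^(pH - pKa)
= 10^(8.9 - 8.3)
= 3.9811

3.9811


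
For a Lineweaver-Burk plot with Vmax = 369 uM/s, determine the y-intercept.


y-intercept = 1/Vmax
= 1/369
= 0.0027 s/uM

0.0027 s/uM


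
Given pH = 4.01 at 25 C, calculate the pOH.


pOH = 14 - pH
pOH = 14 - 4.01
pOH = 9.99

9.99


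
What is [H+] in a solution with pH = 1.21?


[H+] = 10^(-pH)
[H+] = 10^(-1.21)
[H+] = 0.0617 M

0.0617 M


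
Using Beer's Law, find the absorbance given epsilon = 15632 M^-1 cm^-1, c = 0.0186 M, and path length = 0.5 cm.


A = epsilon * c * l
A = 15632 * 0.0186 * 0.5
A = 145.3776

145.3776


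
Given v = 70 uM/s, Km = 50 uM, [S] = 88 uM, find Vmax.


Vmax = v * (Km + [S]) / [S]
Vmax = 70 * (50 + 88) / 88
Vmax = 109.7727 uM/s

109.7727 uM/s


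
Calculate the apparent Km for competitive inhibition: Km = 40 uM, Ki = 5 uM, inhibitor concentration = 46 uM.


Km_app = Km * (1 + [I]/Ki)
Km_app = 40 * (1 + 46/5)
Km_app = 408.0 uM

408.0 uM


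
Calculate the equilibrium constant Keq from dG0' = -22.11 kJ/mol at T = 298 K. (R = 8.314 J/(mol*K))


Keq = exp(-dG0 * 1000 / (R * T))
Keq = exp(-(-22.11) * 1000 / (8.314 * 298))
Keq = 7510.5165

7510.5165


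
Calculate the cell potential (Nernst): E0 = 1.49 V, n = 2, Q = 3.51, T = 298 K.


E = E0 - (RT/nF) * ln(Q)
E = 1.49 - (8.314 * 298 / (2 * 96485)) * ln(3.51)
E = 1.4739 V

1.4739 V


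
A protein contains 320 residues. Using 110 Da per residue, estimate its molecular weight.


MW = n_residues * 110 Da
MW = 320 * 110
MW = 35200 Da

35200 Da


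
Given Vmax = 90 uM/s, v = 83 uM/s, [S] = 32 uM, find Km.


Km = [S] * (Vmax - v) / v
Km = 32 * (90 - 83) / 83
Km = 2.6988 uM

2.6988 uM


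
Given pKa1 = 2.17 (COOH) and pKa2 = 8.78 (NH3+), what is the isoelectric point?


pI = (pKa1 + pKa2) / 2
pI = (2.17 + 8.78) / 2
pI = 5.475

5.475


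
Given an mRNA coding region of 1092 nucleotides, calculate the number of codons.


codons = nucleotides / 3
codons = 1092 / 3 = 364

364


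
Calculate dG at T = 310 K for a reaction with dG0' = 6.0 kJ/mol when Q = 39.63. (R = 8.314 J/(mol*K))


dG = dG0' + RT * ln(Q) / 1000
dG = 6.0 + 8.314 * 310 * ln(39.63) / 1000
dG = 15.4835 kJ/mol

15.4835 kJ/mol


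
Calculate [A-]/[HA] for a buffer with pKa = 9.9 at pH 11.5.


[A-]/[HA] = 10^(pH - pKa)
= 10^(11.5 - 9.9)
= 39.8107

39.8107


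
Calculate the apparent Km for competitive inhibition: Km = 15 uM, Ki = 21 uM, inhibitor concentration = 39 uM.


Km_app = Km * (1 + [I]/Ki)
Km_app = 15 * (1 + 39/21)
Km_app = 42.8571 uM

42.8571 uM


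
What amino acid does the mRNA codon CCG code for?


Standard genetic code lookup.
Codon CCG -> Pro

Pro


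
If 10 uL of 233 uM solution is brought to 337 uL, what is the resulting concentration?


C2 = C1 * V1 / V2
C2 = 233 * 10 / 337
C2 = 6.9139 uM

6.9139 uM


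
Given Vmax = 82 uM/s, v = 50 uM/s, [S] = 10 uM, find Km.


Km = [S] * (Vmax - v) / v
Km = 10 * (82 - 50) / 50
Km = 6.4 uM

6.4 uM


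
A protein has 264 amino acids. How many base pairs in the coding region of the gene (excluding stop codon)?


Each amino acid = 1 codon = 3 bp
bp = 264 * 3 = 792 bp

792 bp
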